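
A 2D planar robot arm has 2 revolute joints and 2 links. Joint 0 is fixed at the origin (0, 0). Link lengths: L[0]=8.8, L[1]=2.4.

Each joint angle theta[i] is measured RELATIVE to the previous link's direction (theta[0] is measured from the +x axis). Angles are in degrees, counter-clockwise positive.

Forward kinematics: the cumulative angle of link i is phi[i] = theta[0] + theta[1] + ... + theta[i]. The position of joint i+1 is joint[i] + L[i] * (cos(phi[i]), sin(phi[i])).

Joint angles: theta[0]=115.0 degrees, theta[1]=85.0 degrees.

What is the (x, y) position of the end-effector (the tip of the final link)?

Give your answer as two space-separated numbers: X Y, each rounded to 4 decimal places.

Answer: -5.9743 7.1547

Derivation:
joint[0] = (0.0000, 0.0000)  (base)
link 0: phi[0] = 115 = 115 deg
  cos(115 deg) = -0.4226, sin(115 deg) = 0.9063
  joint[1] = (0.0000, 0.0000) + 8.8 * (-0.4226, 0.9063) = (0.0000 + -3.7190, 0.0000 + 7.9755) = (-3.7190, 7.9755)
link 1: phi[1] = 115 + 85 = 200 deg
  cos(200 deg) = -0.9397, sin(200 deg) = -0.3420
  joint[2] = (-3.7190, 7.9755) + 2.4 * (-0.9397, -0.3420) = (-3.7190 + -2.2553, 7.9755 + -0.8208) = (-5.9743, 7.1547)
End effector: (-5.9743, 7.1547)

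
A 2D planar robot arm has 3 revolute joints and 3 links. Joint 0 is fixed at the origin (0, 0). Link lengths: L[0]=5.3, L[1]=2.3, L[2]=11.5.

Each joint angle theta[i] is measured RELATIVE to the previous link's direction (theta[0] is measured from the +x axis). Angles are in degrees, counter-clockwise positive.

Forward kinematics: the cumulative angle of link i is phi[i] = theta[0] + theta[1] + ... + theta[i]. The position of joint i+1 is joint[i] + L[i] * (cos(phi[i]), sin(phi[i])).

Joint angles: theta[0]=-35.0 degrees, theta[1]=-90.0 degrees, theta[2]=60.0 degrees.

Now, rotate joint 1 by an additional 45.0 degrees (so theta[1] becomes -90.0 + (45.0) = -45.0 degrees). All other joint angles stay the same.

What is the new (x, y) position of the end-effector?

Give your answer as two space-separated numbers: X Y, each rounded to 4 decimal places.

Answer: 15.5474 -9.2382

Derivation:
joint[0] = (0.0000, 0.0000)  (base)
link 0: phi[0] = -35 = -35 deg
  cos(-35 deg) = 0.8192, sin(-35 deg) = -0.5736
  joint[1] = (0.0000, 0.0000) + 5.3 * (0.8192, -0.5736) = (0.0000 + 4.3415, 0.0000 + -3.0400) = (4.3415, -3.0400)
link 1: phi[1] = -35 + -45 = -80 deg
  cos(-80 deg) = 0.1736, sin(-80 deg) = -0.9848
  joint[2] = (4.3415, -3.0400) + 2.3 * (0.1736, -0.9848) = (4.3415 + 0.3994, -3.0400 + -2.2651) = (4.7409, -5.3050)
link 2: phi[2] = -35 + -45 + 60 = -20 deg
  cos(-20 deg) = 0.9397, sin(-20 deg) = -0.3420
  joint[3] = (4.7409, -5.3050) + 11.5 * (0.9397, -0.3420) = (4.7409 + 10.8065, -5.3050 + -3.9332) = (15.5474, -9.2382)
End effector: (15.5474, -9.2382)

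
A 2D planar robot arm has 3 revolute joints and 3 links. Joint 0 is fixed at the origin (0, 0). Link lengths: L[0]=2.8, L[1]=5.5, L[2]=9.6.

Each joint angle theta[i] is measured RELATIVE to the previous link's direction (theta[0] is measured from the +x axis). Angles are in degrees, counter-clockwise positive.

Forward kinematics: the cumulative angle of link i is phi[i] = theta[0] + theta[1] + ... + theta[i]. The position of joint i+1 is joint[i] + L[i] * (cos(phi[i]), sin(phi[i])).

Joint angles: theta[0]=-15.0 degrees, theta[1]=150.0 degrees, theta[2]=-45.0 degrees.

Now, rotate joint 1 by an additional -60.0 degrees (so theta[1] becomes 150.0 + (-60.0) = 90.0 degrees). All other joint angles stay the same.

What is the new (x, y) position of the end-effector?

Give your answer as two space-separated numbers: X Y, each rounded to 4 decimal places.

joint[0] = (0.0000, 0.0000)  (base)
link 0: phi[0] = -15 = -15 deg
  cos(-15 deg) = 0.9659, sin(-15 deg) = -0.2588
  joint[1] = (0.0000, 0.0000) + 2.8 * (0.9659, -0.2588) = (0.0000 + 2.7046, 0.0000 + -0.7247) = (2.7046, -0.7247)
link 1: phi[1] = -15 + 90 = 75 deg
  cos(75 deg) = 0.2588, sin(75 deg) = 0.9659
  joint[2] = (2.7046, -0.7247) + 5.5 * (0.2588, 0.9659) = (2.7046 + 1.4235, -0.7247 + 5.3126) = (4.1281, 4.5879)
link 2: phi[2] = -15 + 90 + -45 = 30 deg
  cos(30 deg) = 0.8660, sin(30 deg) = 0.5000
  joint[3] = (4.1281, 4.5879) + 9.6 * (0.8660, 0.5000) = (4.1281 + 8.3138, 4.5879 + 4.8000) = (12.4419, 9.3879)
End effector: (12.4419, 9.3879)

Answer: 12.4419 9.3879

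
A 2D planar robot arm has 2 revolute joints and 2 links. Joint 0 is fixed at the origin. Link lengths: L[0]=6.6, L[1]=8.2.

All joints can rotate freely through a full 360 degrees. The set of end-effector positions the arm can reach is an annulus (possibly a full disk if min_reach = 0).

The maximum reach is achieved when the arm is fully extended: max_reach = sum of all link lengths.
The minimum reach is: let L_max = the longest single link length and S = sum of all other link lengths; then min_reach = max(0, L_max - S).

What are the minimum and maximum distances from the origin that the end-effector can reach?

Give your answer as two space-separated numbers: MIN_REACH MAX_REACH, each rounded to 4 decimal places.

Link lengths: [6.6, 8.2]
max_reach = 6.6 + 8.2 = 14.8
L_max = max([6.6, 8.2]) = 8.2
S (sum of others) = 14.8 - 8.2 = 6.6
min_reach = max(0, 8.2 - 6.6) = max(0, 1.6) = 1.6

Answer: 1.6000 14.8000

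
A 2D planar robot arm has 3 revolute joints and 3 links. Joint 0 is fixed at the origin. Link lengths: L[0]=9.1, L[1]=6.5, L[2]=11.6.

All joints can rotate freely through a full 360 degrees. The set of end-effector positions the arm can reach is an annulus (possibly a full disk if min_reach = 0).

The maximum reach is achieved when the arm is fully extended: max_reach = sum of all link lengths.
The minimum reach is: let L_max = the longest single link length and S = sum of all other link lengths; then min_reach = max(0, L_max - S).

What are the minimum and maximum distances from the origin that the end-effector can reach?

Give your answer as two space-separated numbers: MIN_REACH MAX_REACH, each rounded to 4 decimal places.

Answer: 0.0000 27.2000

Derivation:
Link lengths: [9.1, 6.5, 11.6]
max_reach = 9.1 + 6.5 + 11.6 = 27.2
L_max = max([9.1, 6.5, 11.6]) = 11.6
S (sum of others) = 27.2 - 11.6 = 15.6
min_reach = max(0, 11.6 - 15.6) = max(0, -4) = 0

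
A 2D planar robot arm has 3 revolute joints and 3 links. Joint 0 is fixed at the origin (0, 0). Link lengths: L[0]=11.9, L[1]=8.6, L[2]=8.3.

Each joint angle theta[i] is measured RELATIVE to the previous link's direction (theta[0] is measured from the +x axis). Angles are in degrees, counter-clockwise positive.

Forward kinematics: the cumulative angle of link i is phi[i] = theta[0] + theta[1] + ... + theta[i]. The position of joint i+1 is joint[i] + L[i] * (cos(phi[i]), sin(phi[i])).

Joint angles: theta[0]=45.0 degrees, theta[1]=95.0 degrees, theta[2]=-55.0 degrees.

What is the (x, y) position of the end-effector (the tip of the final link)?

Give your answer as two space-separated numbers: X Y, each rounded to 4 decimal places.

Answer: 2.5500 22.2110

Derivation:
joint[0] = (0.0000, 0.0000)  (base)
link 0: phi[0] = 45 = 45 deg
  cos(45 deg) = 0.7071, sin(45 deg) = 0.7071
  joint[1] = (0.0000, 0.0000) + 11.9 * (0.7071, 0.7071) = (0.0000 + 8.4146, 0.0000 + 8.4146) = (8.4146, 8.4146)
link 1: phi[1] = 45 + 95 = 140 deg
  cos(140 deg) = -0.7660, sin(140 deg) = 0.6428
  joint[2] = (8.4146, 8.4146) + 8.6 * (-0.7660, 0.6428) = (8.4146 + -6.5880, 8.4146 + 5.5280) = (1.8266, 13.9425)
link 2: phi[2] = 45 + 95 + -55 = 85 deg
  cos(85 deg) = 0.0872, sin(85 deg) = 0.9962
  joint[3] = (1.8266, 13.9425) + 8.3 * (0.0872, 0.9962) = (1.8266 + 0.7234, 13.9425 + 8.2684) = (2.5500, 22.2110)
End effector: (2.5500, 22.2110)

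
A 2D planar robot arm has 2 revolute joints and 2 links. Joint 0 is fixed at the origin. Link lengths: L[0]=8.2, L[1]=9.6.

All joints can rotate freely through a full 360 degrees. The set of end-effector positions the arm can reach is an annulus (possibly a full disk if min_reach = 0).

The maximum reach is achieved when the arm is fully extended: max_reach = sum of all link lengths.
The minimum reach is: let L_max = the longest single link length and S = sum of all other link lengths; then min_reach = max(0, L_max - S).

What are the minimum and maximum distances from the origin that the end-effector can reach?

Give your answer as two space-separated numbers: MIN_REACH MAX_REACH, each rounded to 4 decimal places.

Answer: 1.4000 17.8000

Derivation:
Link lengths: [8.2, 9.6]
max_reach = 8.2 + 9.6 = 17.8
L_max = max([8.2, 9.6]) = 9.6
S (sum of others) = 17.8 - 9.6 = 8.2
min_reach = max(0, 9.6 - 8.2) = max(0, 1.4) = 1.4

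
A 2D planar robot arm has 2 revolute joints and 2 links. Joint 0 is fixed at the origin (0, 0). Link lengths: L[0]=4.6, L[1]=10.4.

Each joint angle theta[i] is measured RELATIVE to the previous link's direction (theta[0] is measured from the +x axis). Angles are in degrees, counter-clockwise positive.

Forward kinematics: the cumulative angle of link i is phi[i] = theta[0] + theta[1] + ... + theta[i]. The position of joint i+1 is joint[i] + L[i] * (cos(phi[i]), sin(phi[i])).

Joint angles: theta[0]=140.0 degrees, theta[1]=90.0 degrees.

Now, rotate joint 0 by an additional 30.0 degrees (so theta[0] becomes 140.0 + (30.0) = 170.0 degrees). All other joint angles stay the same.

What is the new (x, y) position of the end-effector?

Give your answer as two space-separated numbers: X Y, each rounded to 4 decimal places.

Answer: -6.3361 -9.4432

Derivation:
joint[0] = (0.0000, 0.0000)  (base)
link 0: phi[0] = 170 = 170 deg
  cos(170 deg) = -0.9848, sin(170 deg) = 0.1736
  joint[1] = (0.0000, 0.0000) + 4.6 * (-0.9848, 0.1736) = (0.0000 + -4.5301, 0.0000 + 0.7988) = (-4.5301, 0.7988)
link 1: phi[1] = 170 + 90 = 260 deg
  cos(260 deg) = -0.1736, sin(260 deg) = -0.9848
  joint[2] = (-4.5301, 0.7988) + 10.4 * (-0.1736, -0.9848) = (-4.5301 + -1.8059, 0.7988 + -10.2420) = (-6.3361, -9.4432)
End effector: (-6.3361, -9.4432)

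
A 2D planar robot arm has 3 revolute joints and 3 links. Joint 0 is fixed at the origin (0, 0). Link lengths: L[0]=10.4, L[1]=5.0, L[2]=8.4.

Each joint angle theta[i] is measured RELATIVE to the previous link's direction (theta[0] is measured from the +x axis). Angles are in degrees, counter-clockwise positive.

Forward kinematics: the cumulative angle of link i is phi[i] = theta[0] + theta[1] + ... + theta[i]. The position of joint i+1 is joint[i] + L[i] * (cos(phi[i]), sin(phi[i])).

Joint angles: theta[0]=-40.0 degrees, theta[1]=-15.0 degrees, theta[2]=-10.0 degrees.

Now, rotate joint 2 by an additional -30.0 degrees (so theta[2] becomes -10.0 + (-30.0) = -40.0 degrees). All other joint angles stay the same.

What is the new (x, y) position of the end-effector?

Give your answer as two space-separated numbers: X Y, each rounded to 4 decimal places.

Answer: 10.1026 -19.1488

Derivation:
joint[0] = (0.0000, 0.0000)  (base)
link 0: phi[0] = -40 = -40 deg
  cos(-40 deg) = 0.7660, sin(-40 deg) = -0.6428
  joint[1] = (0.0000, 0.0000) + 10.4 * (0.7660, -0.6428) = (0.0000 + 7.9669, 0.0000 + -6.6850) = (7.9669, -6.6850)
link 1: phi[1] = -40 + -15 = -55 deg
  cos(-55 deg) = 0.5736, sin(-55 deg) = -0.8192
  joint[2] = (7.9669, -6.6850) + 5 * (0.5736, -0.8192) = (7.9669 + 2.8679, -6.6850 + -4.0958) = (10.8347, -10.7808)
link 2: phi[2] = -40 + -15 + -40 = -95 deg
  cos(-95 deg) = -0.0872, sin(-95 deg) = -0.9962
  joint[3] = (10.8347, -10.7808) + 8.4 * (-0.0872, -0.9962) = (10.8347 + -0.7321, -10.7808 + -8.3680) = (10.1026, -19.1488)
End effector: (10.1026, -19.1488)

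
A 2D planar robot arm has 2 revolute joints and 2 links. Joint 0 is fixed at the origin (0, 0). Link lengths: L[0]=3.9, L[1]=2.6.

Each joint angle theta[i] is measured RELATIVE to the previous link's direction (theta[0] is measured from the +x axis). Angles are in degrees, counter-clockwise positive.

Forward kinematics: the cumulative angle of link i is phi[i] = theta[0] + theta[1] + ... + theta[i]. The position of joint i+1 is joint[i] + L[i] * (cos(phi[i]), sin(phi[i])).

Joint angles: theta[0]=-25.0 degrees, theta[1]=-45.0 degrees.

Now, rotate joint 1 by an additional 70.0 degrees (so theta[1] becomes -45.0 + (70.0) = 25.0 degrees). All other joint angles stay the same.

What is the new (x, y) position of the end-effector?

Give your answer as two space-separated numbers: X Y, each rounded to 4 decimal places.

Answer: 6.1346 -1.6482

Derivation:
joint[0] = (0.0000, 0.0000)  (base)
link 0: phi[0] = -25 = -25 deg
  cos(-25 deg) = 0.9063, sin(-25 deg) = -0.4226
  joint[1] = (0.0000, 0.0000) + 3.9 * (0.9063, -0.4226) = (0.0000 + 3.5346, 0.0000 + -1.6482) = (3.5346, -1.6482)
link 1: phi[1] = -25 + 25 = 0 deg
  cos(0 deg) = 1.0000, sin(0 deg) = 0.0000
  joint[2] = (3.5346, -1.6482) + 2.6 * (1.0000, 0.0000) = (3.5346 + 2.6000, -1.6482 + 0.0000) = (6.1346, -1.6482)
End effector: (6.1346, -1.6482)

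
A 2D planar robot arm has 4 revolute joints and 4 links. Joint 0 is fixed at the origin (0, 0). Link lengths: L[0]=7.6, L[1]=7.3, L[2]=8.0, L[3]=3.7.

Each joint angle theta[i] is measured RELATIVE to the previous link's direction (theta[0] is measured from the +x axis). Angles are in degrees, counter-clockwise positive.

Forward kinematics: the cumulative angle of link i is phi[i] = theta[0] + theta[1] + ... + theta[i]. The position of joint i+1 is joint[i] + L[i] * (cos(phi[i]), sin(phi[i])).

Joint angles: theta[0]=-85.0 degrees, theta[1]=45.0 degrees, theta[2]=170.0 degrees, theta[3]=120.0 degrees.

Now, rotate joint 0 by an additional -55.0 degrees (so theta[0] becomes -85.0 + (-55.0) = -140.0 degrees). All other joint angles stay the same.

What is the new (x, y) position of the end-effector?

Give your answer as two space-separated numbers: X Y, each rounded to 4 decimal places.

Answer: -7.9615 -5.3876

Derivation:
joint[0] = (0.0000, 0.0000)  (base)
link 0: phi[0] = -140 = -140 deg
  cos(-140 deg) = -0.7660, sin(-140 deg) = -0.6428
  joint[1] = (0.0000, 0.0000) + 7.6 * (-0.7660, -0.6428) = (0.0000 + -5.8219, 0.0000 + -4.8852) = (-5.8219, -4.8852)
link 1: phi[1] = -140 + 45 = -95 deg
  cos(-95 deg) = -0.0872, sin(-95 deg) = -0.9962
  joint[2] = (-5.8219, -4.8852) + 7.3 * (-0.0872, -0.9962) = (-5.8219 + -0.6362, -4.8852 + -7.2722) = (-6.4582, -12.1574)
link 2: phi[2] = -140 + 45 + 170 = 75 deg
  cos(75 deg) = 0.2588, sin(75 deg) = 0.9659
  joint[3] = (-6.4582, -12.1574) + 8 * (0.2588, 0.9659) = (-6.4582 + 2.0706, -12.1574 + 7.7274) = (-4.3876, -4.4300)
link 3: phi[3] = -140 + 45 + 170 + 120 = 195 deg
  cos(195 deg) = -0.9659, sin(195 deg) = -0.2588
  joint[4] = (-4.3876, -4.4300) + 3.7 * (-0.9659, -0.2588) = (-4.3876 + -3.5739, -4.4300 + -0.9576) = (-7.9615, -5.3876)
End effector: (-7.9615, -5.3876)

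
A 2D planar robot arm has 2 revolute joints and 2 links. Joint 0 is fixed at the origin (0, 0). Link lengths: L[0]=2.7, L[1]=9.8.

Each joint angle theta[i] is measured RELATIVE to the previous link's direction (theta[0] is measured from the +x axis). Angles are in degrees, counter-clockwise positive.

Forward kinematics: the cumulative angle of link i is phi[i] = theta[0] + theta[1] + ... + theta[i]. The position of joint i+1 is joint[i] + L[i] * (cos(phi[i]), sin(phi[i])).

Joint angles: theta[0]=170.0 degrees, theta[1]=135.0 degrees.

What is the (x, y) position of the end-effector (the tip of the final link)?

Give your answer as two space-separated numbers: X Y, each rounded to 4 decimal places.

Answer: 2.9621 -7.5588

Derivation:
joint[0] = (0.0000, 0.0000)  (base)
link 0: phi[0] = 170 = 170 deg
  cos(170 deg) = -0.9848, sin(170 deg) = 0.1736
  joint[1] = (0.0000, 0.0000) + 2.7 * (-0.9848, 0.1736) = (0.0000 + -2.6590, 0.0000 + 0.4689) = (-2.6590, 0.4689)
link 1: phi[1] = 170 + 135 = 305 deg
  cos(305 deg) = 0.5736, sin(305 deg) = -0.8192
  joint[2] = (-2.6590, 0.4689) + 9.8 * (0.5736, -0.8192) = (-2.6590 + 5.6210, 0.4689 + -8.0277) = (2.9621, -7.5588)
End effector: (2.9621, -7.5588)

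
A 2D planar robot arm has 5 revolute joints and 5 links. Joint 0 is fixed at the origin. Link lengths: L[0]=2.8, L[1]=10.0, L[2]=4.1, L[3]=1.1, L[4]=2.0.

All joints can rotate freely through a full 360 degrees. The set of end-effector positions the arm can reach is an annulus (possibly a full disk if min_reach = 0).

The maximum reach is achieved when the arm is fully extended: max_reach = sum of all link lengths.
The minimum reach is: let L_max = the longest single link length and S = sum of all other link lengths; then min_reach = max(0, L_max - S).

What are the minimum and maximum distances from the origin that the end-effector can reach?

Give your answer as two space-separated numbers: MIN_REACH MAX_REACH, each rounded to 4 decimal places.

Link lengths: [2.8, 10.0, 4.1, 1.1, 2.0]
max_reach = 2.8 + 10 + 4.1 + 1.1 + 2 = 20
L_max = max([2.8, 10.0, 4.1, 1.1, 2.0]) = 10
S (sum of others) = 20 - 10 = 10
min_reach = max(0, 10 - 10) = max(0, 0) = 0

Answer: 0.0000 20.0000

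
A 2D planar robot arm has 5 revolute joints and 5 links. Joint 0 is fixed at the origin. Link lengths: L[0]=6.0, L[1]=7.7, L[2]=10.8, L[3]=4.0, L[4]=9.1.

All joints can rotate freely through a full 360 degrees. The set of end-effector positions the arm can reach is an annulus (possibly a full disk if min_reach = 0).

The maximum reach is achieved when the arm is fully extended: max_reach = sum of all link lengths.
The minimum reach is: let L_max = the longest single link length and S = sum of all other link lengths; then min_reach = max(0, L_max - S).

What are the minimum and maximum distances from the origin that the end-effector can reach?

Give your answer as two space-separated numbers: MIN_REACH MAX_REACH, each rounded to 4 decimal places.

Answer: 0.0000 37.6000

Derivation:
Link lengths: [6.0, 7.7, 10.8, 4.0, 9.1]
max_reach = 6 + 7.7 + 10.8 + 4 + 9.1 = 37.6
L_max = max([6.0, 7.7, 10.8, 4.0, 9.1]) = 10.8
S (sum of others) = 37.6 - 10.8 = 26.8
min_reach = max(0, 10.8 - 26.8) = max(0, -16) = 0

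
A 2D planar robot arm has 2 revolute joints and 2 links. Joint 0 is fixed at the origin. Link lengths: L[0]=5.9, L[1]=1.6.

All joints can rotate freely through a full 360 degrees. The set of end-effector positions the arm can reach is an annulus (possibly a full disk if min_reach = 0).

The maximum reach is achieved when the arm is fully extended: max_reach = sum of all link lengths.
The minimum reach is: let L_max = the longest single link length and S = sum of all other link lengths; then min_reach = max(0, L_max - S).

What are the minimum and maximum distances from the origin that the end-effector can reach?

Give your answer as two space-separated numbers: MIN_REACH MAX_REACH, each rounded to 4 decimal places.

Link lengths: [5.9, 1.6]
max_reach = 5.9 + 1.6 = 7.5
L_max = max([5.9, 1.6]) = 5.9
S (sum of others) = 7.5 - 5.9 = 1.6
min_reach = max(0, 5.9 - 1.6) = max(0, 4.3) = 4.3

Answer: 4.3000 7.5000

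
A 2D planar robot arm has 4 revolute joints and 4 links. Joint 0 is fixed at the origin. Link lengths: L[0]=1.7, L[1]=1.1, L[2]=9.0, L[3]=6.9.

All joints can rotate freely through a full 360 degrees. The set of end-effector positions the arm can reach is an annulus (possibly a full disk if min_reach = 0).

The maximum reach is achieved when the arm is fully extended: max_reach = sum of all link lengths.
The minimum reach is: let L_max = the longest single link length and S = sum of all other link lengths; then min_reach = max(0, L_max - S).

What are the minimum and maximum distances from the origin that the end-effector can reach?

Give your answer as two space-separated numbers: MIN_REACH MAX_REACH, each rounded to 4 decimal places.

Link lengths: [1.7, 1.1, 9.0, 6.9]
max_reach = 1.7 + 1.1 + 9 + 6.9 = 18.7
L_max = max([1.7, 1.1, 9.0, 6.9]) = 9
S (sum of others) = 18.7 - 9 = 9.7
min_reach = max(0, 9 - 9.7) = max(0, -0.7) = 0

Answer: 0.0000 18.7000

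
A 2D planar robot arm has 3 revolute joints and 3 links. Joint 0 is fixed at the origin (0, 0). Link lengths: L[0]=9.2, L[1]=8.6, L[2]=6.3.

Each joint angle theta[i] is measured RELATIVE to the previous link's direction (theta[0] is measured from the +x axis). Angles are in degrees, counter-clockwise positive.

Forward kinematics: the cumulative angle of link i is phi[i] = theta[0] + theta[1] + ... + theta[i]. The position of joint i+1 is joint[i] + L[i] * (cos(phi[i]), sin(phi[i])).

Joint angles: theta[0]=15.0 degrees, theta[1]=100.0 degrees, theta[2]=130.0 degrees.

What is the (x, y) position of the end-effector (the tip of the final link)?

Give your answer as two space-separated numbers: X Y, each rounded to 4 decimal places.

Answer: 2.5895 4.4656

Derivation:
joint[0] = (0.0000, 0.0000)  (base)
link 0: phi[0] = 15 = 15 deg
  cos(15 deg) = 0.9659, sin(15 deg) = 0.2588
  joint[1] = (0.0000, 0.0000) + 9.2 * (0.9659, 0.2588) = (0.0000 + 8.8865, 0.0000 + 2.3811) = (8.8865, 2.3811)
link 1: phi[1] = 15 + 100 = 115 deg
  cos(115 deg) = -0.4226, sin(115 deg) = 0.9063
  joint[2] = (8.8865, 2.3811) + 8.6 * (-0.4226, 0.9063) = (8.8865 + -3.6345, 2.3811 + 7.7942) = (5.2520, 10.1754)
link 2: phi[2] = 15 + 100 + 130 = 245 deg
  cos(245 deg) = -0.4226, sin(245 deg) = -0.9063
  joint[3] = (5.2520, 10.1754) + 6.3 * (-0.4226, -0.9063) = (5.2520 + -2.6625, 10.1754 + -5.7097) = (2.5895, 4.4656)
End effector: (2.5895, 4.4656)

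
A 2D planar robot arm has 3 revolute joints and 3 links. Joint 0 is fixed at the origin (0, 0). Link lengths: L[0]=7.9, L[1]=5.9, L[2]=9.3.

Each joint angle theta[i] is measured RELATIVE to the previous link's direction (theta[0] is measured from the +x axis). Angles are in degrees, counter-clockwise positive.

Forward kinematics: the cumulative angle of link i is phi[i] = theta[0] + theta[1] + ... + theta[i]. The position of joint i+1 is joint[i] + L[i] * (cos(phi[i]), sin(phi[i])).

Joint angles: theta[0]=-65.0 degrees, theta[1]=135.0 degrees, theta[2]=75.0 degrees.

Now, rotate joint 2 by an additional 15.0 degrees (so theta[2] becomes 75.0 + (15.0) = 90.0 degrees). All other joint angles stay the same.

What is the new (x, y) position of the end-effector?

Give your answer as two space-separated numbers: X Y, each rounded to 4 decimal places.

Answer: -3.3825 1.5651

Derivation:
joint[0] = (0.0000, 0.0000)  (base)
link 0: phi[0] = -65 = -65 deg
  cos(-65 deg) = 0.4226, sin(-65 deg) = -0.9063
  joint[1] = (0.0000, 0.0000) + 7.9 * (0.4226, -0.9063) = (0.0000 + 3.3387, 0.0000 + -7.1598) = (3.3387, -7.1598)
link 1: phi[1] = -65 + 135 = 70 deg
  cos(70 deg) = 0.3420, sin(70 deg) = 0.9397
  joint[2] = (3.3387, -7.1598) + 5.9 * (0.3420, 0.9397) = (3.3387 + 2.0179, -7.1598 + 5.5442) = (5.3566, -1.6156)
link 2: phi[2] = -65 + 135 + 90 = 160 deg
  cos(160 deg) = -0.9397, sin(160 deg) = 0.3420
  joint[3] = (5.3566, -1.6156) + 9.3 * (-0.9397, 0.3420) = (5.3566 + -8.7391, -1.6156 + 3.1808) = (-3.3825, 1.5651)
End effector: (-3.3825, 1.5651)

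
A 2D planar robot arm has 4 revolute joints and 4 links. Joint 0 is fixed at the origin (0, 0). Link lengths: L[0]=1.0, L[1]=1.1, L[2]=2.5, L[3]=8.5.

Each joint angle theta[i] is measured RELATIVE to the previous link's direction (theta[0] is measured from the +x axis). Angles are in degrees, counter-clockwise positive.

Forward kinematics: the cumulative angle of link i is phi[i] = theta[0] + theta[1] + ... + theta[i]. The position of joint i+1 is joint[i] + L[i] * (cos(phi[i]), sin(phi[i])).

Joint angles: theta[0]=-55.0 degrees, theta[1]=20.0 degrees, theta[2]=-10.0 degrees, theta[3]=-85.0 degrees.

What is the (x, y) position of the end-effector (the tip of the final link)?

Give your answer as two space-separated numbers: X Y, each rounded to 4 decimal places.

Answer: -2.2213 -9.7292

Derivation:
joint[0] = (0.0000, 0.0000)  (base)
link 0: phi[0] = -55 = -55 deg
  cos(-55 deg) = 0.5736, sin(-55 deg) = -0.8192
  joint[1] = (0.0000, 0.0000) + 1 * (0.5736, -0.8192) = (0.0000 + 0.5736, 0.0000 + -0.8192) = (0.5736, -0.8192)
link 1: phi[1] = -55 + 20 = -35 deg
  cos(-35 deg) = 0.8192, sin(-35 deg) = -0.5736
  joint[2] = (0.5736, -0.8192) + 1.1 * (0.8192, -0.5736) = (0.5736 + 0.9011, -0.8192 + -0.6309) = (1.4746, -1.4501)
link 2: phi[2] = -55 + 20 + -10 = -45 deg
  cos(-45 deg) = 0.7071, sin(-45 deg) = -0.7071
  joint[3] = (1.4746, -1.4501) + 2.5 * (0.7071, -0.7071) = (1.4746 + 1.7678, -1.4501 + -1.7678) = (3.2424, -3.2179)
link 3: phi[3] = -55 + 20 + -10 + -85 = -130 deg
  cos(-130 deg) = -0.6428, sin(-130 deg) = -0.7660
  joint[4] = (3.2424, -3.2179) + 8.5 * (-0.6428, -0.7660) = (3.2424 + -5.4637, -3.2179 + -6.5114) = (-2.2213, -9.7292)
End effector: (-2.2213, -9.7292)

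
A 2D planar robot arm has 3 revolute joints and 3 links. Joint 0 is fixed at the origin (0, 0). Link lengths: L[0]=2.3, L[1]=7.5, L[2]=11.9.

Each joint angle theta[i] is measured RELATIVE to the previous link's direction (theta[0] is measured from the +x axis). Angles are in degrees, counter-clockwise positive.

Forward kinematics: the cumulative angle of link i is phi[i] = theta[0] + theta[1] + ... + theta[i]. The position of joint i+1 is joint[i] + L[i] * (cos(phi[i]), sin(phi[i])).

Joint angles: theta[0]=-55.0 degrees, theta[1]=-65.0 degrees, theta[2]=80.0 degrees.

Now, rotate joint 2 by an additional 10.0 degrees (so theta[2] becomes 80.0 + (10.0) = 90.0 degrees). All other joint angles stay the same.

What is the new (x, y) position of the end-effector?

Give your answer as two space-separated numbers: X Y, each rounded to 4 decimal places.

joint[0] = (0.0000, 0.0000)  (base)
link 0: phi[0] = -55 = -55 deg
  cos(-55 deg) = 0.5736, sin(-55 deg) = -0.8192
  joint[1] = (0.0000, 0.0000) + 2.3 * (0.5736, -0.8192) = (0.0000 + 1.3192, 0.0000 + -1.8840) = (1.3192, -1.8840)
link 1: phi[1] = -55 + -65 = -120 deg
  cos(-120 deg) = -0.5000, sin(-120 deg) = -0.8660
  joint[2] = (1.3192, -1.8840) + 7.5 * (-0.5000, -0.8660) = (1.3192 + -3.7500, -1.8840 + -6.4952) = (-2.4308, -8.3792)
link 2: phi[2] = -55 + -65 + 90 = -30 deg
  cos(-30 deg) = 0.8660, sin(-30 deg) = -0.5000
  joint[3] = (-2.4308, -8.3792) + 11.9 * (0.8660, -0.5000) = (-2.4308 + 10.3057, -8.3792 + -5.9500) = (7.8749, -14.3292)
End effector: (7.8749, -14.3292)

Answer: 7.8749 -14.3292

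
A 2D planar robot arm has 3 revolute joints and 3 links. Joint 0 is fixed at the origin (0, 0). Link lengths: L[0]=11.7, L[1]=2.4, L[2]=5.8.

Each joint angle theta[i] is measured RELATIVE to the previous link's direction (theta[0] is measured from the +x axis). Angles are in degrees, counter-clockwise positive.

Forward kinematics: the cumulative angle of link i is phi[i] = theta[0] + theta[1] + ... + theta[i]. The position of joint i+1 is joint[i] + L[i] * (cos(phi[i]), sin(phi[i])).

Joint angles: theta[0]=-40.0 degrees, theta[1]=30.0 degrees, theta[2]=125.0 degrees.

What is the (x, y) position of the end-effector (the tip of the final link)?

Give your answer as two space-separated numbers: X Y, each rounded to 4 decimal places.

Answer: 8.8751 -2.6808

Derivation:
joint[0] = (0.0000, 0.0000)  (base)
link 0: phi[0] = -40 = -40 deg
  cos(-40 deg) = 0.7660, sin(-40 deg) = -0.6428
  joint[1] = (0.0000, 0.0000) + 11.7 * (0.7660, -0.6428) = (0.0000 + 8.9627, 0.0000 + -7.5206) = (8.9627, -7.5206)
link 1: phi[1] = -40 + 30 = -10 deg
  cos(-10 deg) = 0.9848, sin(-10 deg) = -0.1736
  joint[2] = (8.9627, -7.5206) + 2.4 * (0.9848, -0.1736) = (8.9627 + 2.3635, -7.5206 + -0.4168) = (11.3263, -7.9374)
link 2: phi[2] = -40 + 30 + 125 = 115 deg
  cos(115 deg) = -0.4226, sin(115 deg) = 0.9063
  joint[3] = (11.3263, -7.9374) + 5.8 * (-0.4226, 0.9063) = (11.3263 + -2.4512, -7.9374 + 5.2566) = (8.8751, -2.6808)
End effector: (8.8751, -2.6808)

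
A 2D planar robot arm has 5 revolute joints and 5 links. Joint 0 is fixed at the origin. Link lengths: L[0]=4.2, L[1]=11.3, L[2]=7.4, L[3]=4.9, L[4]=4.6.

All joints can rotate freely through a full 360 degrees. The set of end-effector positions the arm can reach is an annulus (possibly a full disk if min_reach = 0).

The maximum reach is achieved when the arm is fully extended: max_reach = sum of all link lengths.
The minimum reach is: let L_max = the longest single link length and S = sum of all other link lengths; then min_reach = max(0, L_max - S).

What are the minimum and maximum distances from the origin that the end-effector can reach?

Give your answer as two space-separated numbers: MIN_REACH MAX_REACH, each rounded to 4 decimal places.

Answer: 0.0000 32.4000

Derivation:
Link lengths: [4.2, 11.3, 7.4, 4.9, 4.6]
max_reach = 4.2 + 11.3 + 7.4 + 4.9 + 4.6 = 32.4
L_max = max([4.2, 11.3, 7.4, 4.9, 4.6]) = 11.3
S (sum of others) = 32.4 - 11.3 = 21.1
min_reach = max(0, 11.3 - 21.1) = max(0, -9.8) = 0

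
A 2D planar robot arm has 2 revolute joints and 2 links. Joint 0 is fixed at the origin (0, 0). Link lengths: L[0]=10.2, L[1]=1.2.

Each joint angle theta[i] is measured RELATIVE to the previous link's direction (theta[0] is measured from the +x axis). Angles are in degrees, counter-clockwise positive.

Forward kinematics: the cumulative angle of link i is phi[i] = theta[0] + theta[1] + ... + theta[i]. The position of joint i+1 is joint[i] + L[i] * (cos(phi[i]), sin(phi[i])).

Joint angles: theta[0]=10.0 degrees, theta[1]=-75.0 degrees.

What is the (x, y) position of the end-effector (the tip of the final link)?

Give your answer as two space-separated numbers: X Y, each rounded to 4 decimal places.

Answer: 10.5522 0.6836

Derivation:
joint[0] = (0.0000, 0.0000)  (base)
link 0: phi[0] = 10 = 10 deg
  cos(10 deg) = 0.9848, sin(10 deg) = 0.1736
  joint[1] = (0.0000, 0.0000) + 10.2 * (0.9848, 0.1736) = (0.0000 + 10.0450, 0.0000 + 1.7712) = (10.0450, 1.7712)
link 1: phi[1] = 10 + -75 = -65 deg
  cos(-65 deg) = 0.4226, sin(-65 deg) = -0.9063
  joint[2] = (10.0450, 1.7712) + 1.2 * (0.4226, -0.9063) = (10.0450 + 0.5071, 1.7712 + -1.0876) = (10.5522, 0.6836)
End effector: (10.5522, 0.6836)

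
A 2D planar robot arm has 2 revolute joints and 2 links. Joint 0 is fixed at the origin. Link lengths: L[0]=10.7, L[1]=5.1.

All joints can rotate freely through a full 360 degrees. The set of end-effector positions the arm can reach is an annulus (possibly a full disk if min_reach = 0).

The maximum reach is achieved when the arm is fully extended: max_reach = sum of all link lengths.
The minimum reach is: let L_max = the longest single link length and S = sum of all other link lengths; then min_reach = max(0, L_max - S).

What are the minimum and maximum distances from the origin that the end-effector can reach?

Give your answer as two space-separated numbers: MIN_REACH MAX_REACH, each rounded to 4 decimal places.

Answer: 5.6000 15.8000

Derivation:
Link lengths: [10.7, 5.1]
max_reach = 10.7 + 5.1 = 15.8
L_max = max([10.7, 5.1]) = 10.7
S (sum of others) = 15.8 - 10.7 = 5.1
min_reach = max(0, 10.7 - 5.1) = max(0, 5.6) = 5.6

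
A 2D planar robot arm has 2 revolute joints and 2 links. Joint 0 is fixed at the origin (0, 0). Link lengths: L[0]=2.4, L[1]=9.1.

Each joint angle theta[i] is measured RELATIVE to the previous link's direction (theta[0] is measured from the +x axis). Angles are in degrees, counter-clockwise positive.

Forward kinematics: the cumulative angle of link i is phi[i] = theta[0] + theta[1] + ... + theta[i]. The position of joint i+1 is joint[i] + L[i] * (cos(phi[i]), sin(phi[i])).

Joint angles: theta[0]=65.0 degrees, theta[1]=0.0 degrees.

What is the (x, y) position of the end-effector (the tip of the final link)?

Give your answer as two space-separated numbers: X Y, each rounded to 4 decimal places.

Answer: 4.8601 10.4225

Derivation:
joint[0] = (0.0000, 0.0000)  (base)
link 0: phi[0] = 65 = 65 deg
  cos(65 deg) = 0.4226, sin(65 deg) = 0.9063
  joint[1] = (0.0000, 0.0000) + 2.4 * (0.4226, 0.9063) = (0.0000 + 1.0143, 0.0000 + 2.1751) = (1.0143, 2.1751)
link 1: phi[1] = 65 + 0 = 65 deg
  cos(65 deg) = 0.4226, sin(65 deg) = 0.9063
  joint[2] = (1.0143, 2.1751) + 9.1 * (0.4226, 0.9063) = (1.0143 + 3.8458, 2.1751 + 8.2474) = (4.8601, 10.4225)
End effector: (4.8601, 10.4225)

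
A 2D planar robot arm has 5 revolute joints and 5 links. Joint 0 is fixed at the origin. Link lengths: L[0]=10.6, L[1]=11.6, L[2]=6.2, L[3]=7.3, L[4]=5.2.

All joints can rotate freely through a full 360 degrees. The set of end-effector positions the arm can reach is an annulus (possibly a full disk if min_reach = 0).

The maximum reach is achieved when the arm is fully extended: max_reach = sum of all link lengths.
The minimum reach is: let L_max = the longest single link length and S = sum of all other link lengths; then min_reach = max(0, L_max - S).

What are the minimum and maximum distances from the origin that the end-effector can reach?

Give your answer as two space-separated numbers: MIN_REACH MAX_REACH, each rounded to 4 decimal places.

Link lengths: [10.6, 11.6, 6.2, 7.3, 5.2]
max_reach = 10.6 + 11.6 + 6.2 + 7.3 + 5.2 = 40.9
L_max = max([10.6, 11.6, 6.2, 7.3, 5.2]) = 11.6
S (sum of others) = 40.9 - 11.6 = 29.3
min_reach = max(0, 11.6 - 29.3) = max(0, -17.7) = 0

Answer: 0.0000 40.9000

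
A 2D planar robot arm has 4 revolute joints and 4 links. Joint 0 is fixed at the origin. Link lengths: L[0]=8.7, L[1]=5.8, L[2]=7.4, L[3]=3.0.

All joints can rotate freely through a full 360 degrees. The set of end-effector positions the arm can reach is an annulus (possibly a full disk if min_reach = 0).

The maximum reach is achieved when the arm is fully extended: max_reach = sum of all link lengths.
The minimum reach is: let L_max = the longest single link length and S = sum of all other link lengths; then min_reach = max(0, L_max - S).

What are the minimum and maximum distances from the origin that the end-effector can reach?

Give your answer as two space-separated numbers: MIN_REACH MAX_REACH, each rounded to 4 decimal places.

Answer: 0.0000 24.9000

Derivation:
Link lengths: [8.7, 5.8, 7.4, 3.0]
max_reach = 8.7 + 5.8 + 7.4 + 3 = 24.9
L_max = max([8.7, 5.8, 7.4, 3.0]) = 8.7
S (sum of others) = 24.9 - 8.7 = 16.2
min_reach = max(0, 8.7 - 16.2) = max(0, -7.5) = 0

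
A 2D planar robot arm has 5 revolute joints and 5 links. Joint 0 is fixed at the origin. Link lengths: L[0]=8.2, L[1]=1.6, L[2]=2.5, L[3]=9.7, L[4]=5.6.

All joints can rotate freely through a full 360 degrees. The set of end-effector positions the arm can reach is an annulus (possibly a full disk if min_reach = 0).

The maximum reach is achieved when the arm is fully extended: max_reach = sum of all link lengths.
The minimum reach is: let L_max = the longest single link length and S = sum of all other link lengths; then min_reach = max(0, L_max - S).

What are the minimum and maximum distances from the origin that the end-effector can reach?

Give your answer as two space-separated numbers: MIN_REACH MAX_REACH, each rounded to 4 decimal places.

Answer: 0.0000 27.6000

Derivation:
Link lengths: [8.2, 1.6, 2.5, 9.7, 5.6]
max_reach = 8.2 + 1.6 + 2.5 + 9.7 + 5.6 = 27.6
L_max = max([8.2, 1.6, 2.5, 9.7, 5.6]) = 9.7
S (sum of others) = 27.6 - 9.7 = 17.9
min_reach = max(0, 9.7 - 17.9) = max(0, -8.2) = 0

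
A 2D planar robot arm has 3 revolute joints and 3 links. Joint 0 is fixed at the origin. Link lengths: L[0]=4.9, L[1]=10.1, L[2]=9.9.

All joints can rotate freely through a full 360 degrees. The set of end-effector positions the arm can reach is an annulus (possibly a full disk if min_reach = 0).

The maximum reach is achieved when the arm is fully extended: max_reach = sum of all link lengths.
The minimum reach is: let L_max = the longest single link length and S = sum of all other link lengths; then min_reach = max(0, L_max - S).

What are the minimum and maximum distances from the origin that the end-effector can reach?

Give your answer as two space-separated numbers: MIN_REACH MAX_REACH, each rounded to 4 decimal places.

Link lengths: [4.9, 10.1, 9.9]
max_reach = 4.9 + 10.1 + 9.9 = 24.9
L_max = max([4.9, 10.1, 9.9]) = 10.1
S (sum of others) = 24.9 - 10.1 = 14.8
min_reach = max(0, 10.1 - 14.8) = max(0, -4.7) = 0

Answer: 0.0000 24.9000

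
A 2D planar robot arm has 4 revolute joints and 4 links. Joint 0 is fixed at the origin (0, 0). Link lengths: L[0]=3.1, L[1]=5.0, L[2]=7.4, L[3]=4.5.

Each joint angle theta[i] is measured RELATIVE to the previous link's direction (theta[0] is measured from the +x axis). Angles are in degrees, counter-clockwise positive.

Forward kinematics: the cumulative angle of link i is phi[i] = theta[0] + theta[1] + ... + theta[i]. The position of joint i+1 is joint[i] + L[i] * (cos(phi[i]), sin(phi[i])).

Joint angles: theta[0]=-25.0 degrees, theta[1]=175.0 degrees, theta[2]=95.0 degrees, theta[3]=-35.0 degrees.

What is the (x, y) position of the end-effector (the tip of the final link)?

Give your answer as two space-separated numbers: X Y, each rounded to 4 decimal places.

joint[0] = (0.0000, 0.0000)  (base)
link 0: phi[0] = -25 = -25 deg
  cos(-25 deg) = 0.9063, sin(-25 deg) = -0.4226
  joint[1] = (0.0000, 0.0000) + 3.1 * (0.9063, -0.4226) = (0.0000 + 2.8096, 0.0000 + -1.3101) = (2.8096, -1.3101)
link 1: phi[1] = -25 + 175 = 150 deg
  cos(150 deg) = -0.8660, sin(150 deg) = 0.5000
  joint[2] = (2.8096, -1.3101) + 5 * (-0.8660, 0.5000) = (2.8096 + -4.3301, -1.3101 + 2.5000) = (-1.5206, 1.1899)
link 2: phi[2] = -25 + 175 + 95 = 245 deg
  cos(245 deg) = -0.4226, sin(245 deg) = -0.9063
  joint[3] = (-1.5206, 1.1899) + 7.4 * (-0.4226, -0.9063) = (-1.5206 + -3.1274, 1.1899 + -6.7067) = (-4.6479, -5.5168)
link 3: phi[3] = -25 + 175 + 95 + -35 = 210 deg
  cos(210 deg) = -0.8660, sin(210 deg) = -0.5000
  joint[4] = (-4.6479, -5.5168) + 4.5 * (-0.8660, -0.5000) = (-4.6479 + -3.8971, -5.5168 + -2.2500) = (-8.5451, -7.7668)
End effector: (-8.5451, -7.7668)

Answer: -8.5451 -7.7668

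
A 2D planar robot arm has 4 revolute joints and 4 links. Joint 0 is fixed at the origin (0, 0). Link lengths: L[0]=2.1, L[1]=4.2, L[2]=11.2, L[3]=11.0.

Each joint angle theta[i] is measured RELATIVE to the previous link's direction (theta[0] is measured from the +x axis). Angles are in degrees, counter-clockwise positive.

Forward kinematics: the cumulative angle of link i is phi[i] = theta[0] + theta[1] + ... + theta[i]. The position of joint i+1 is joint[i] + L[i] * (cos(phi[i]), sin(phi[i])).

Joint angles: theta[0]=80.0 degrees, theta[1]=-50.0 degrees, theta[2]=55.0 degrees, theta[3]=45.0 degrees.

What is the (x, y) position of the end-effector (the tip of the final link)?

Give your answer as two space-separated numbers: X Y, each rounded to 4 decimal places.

joint[0] = (0.0000, 0.0000)  (base)
link 0: phi[0] = 80 = 80 deg
  cos(80 deg) = 0.1736, sin(80 deg) = 0.9848
  joint[1] = (0.0000, 0.0000) + 2.1 * (0.1736, 0.9848) = (0.0000 + 0.3647, 0.0000 + 2.0681) = (0.3647, 2.0681)
link 1: phi[1] = 80 + -50 = 30 deg
  cos(30 deg) = 0.8660, sin(30 deg) = 0.5000
  joint[2] = (0.3647, 2.0681) + 4.2 * (0.8660, 0.5000) = (0.3647 + 3.6373, 2.0681 + 2.1000) = (4.0020, 4.1681)
link 2: phi[2] = 80 + -50 + 55 = 85 deg
  cos(85 deg) = 0.0872, sin(85 deg) = 0.9962
  joint[3] = (4.0020, 4.1681) + 11.2 * (0.0872, 0.9962) = (4.0020 + 0.9761, 4.1681 + 11.1574) = (4.9781, 15.3255)
link 3: phi[3] = 80 + -50 + 55 + 45 = 130 deg
  cos(130 deg) = -0.6428, sin(130 deg) = 0.7660
  joint[4] = (4.9781, 15.3255) + 11 * (-0.6428, 0.7660) = (4.9781 + -7.0707, 15.3255 + 8.4265) = (-2.0926, 23.7520)
End effector: (-2.0926, 23.7520)

Answer: -2.0926 23.7520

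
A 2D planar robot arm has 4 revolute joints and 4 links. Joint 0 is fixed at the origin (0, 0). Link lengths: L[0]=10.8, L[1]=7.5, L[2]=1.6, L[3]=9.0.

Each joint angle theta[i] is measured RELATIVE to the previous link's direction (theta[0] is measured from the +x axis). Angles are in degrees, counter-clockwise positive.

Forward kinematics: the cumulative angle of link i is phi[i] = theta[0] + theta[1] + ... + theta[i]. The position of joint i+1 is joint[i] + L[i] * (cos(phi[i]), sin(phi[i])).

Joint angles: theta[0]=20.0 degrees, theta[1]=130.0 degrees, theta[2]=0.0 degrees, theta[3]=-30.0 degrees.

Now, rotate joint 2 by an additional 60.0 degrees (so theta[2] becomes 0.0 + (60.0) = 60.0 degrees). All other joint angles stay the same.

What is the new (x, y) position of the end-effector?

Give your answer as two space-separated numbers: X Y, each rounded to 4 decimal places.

Answer: -6.7322 6.6438

Derivation:
joint[0] = (0.0000, 0.0000)  (base)
link 0: phi[0] = 20 = 20 deg
  cos(20 deg) = 0.9397, sin(20 deg) = 0.3420
  joint[1] = (0.0000, 0.0000) + 10.8 * (0.9397, 0.3420) = (0.0000 + 10.1487, 0.0000 + 3.6938) = (10.1487, 3.6938)
link 1: phi[1] = 20 + 130 = 150 deg
  cos(150 deg) = -0.8660, sin(150 deg) = 0.5000
  joint[2] = (10.1487, 3.6938) + 7.5 * (-0.8660, 0.5000) = (10.1487 + -6.4952, 3.6938 + 3.7500) = (3.6535, 7.4438)
link 2: phi[2] = 20 + 130 + 60 = 210 deg
  cos(210 deg) = -0.8660, sin(210 deg) = -0.5000
  joint[3] = (3.6535, 7.4438) + 1.6 * (-0.8660, -0.5000) = (3.6535 + -1.3856, 7.4438 + -0.8000) = (2.2678, 6.6438)
link 3: phi[3] = 20 + 130 + 60 + -30 = 180 deg
  cos(180 deg) = -1.0000, sin(180 deg) = 0.0000
  joint[4] = (2.2678, 6.6438) + 9 * (-1.0000, 0.0000) = (2.2678 + -9.0000, 6.6438 + 0.0000) = (-6.7322, 6.6438)
End effector: (-6.7322, 6.6438)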